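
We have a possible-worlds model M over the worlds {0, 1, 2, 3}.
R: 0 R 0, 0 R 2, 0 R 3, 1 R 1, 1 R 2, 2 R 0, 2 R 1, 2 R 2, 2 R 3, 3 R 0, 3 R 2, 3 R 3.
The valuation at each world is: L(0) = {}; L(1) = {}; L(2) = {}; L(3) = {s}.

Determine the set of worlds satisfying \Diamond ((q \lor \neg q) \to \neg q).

Let φ = \Diamond ((q \lor \neg q) \to \neg q). Evaluate φ at each world:
  0 (successors {0, 2, 3}): φ is true.
  1 (successors {1, 2}): φ is true.
  2 (successors {0, 1, 2, 3}): φ is true.
  3 (successors {0, 2, 3}): φ is true.
For instance, at 0:
  At 0: \Diamond ((q \lor \neg q) \to \neg q) requires (q \lor \neg q) \to \neg q at some successor in {0, 2, 3}.
    (q \lor \neg q) \to \neg q holds at 0, so \Diamond ((q \lor \neg q) \to \neg q) is true at 0.
Satisfying worlds: {0, 1, 2, 3}

0, 1, 2, 3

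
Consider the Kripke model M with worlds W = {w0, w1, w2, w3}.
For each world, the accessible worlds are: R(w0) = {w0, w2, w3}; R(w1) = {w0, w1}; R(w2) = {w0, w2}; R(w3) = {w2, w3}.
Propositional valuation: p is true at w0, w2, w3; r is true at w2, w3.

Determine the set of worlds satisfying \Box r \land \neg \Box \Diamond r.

none

Let φ = \Box r \land \neg \Box \Diamond r. Evaluate φ at each world:
  w0 (successors {w0, w2, w3}): φ is false.
  w1 (successors {w0, w1}): φ is false.
  w2 (successors {w0, w2}): φ is false.
  w3 (successors {w2, w3}): φ is false.
For instance, at w0:
  At w0: \Box r is false, \neg \Box \Diamond r is false, so \Box r \land \neg \Box \Diamond r is false.
    At w0: \Box r requires r at every successor {w0, w2, w3}.
      r fails at w0, so \Box r is false at w0.
    At w0: \Box \Diamond r is true, so \neg \Box \Diamond r is false.
      At w0: \Box \Diamond r requires \Diamond r at every successor {w0, w2, w3}.
        At w0: \Diamond r is true.
        At w2: \Diamond r is true.
        At w3: \Diamond r is true.
      So \Box \Diamond r is true at w0.
Satisfying worlds: none.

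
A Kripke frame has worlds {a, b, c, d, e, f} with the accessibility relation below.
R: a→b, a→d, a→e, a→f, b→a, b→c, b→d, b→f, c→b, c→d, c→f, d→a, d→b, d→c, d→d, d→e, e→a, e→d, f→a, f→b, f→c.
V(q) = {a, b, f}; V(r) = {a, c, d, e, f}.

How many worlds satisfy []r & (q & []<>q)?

1

Let φ = []r & (q & []<>q). Evaluate φ at each world:
  a (successors {b, d, e, f}): φ is false.
  b (successors {a, c, d, f}): φ is true.
  c (successors {b, d, f}): φ is false.
  d (successors {a, b, c, d, e}): φ is false.
  e (successors {a, d}): φ is false.
  f (successors {a, b, c}): φ is false.
For instance, at d:
  At d: []r is false, q & []<>q is false, so []r & (q & []<>q) is false.
    At d: []r requires r at every successor {a, b, c, d, e}.
      r fails at b, so []r is false at d.
    At d: q is false, []<>q is true, so q & []<>q is false.
      At d: []<>q requires <>q at every successor {a, b, c, d, e}.
        At a: <>q is true.
        At b: <>q is true.
        At c: <>q is true.
        At d: <>q is true.
        At e: <>q is true.
      So []<>q is true at d.
Satisfying worlds: {b}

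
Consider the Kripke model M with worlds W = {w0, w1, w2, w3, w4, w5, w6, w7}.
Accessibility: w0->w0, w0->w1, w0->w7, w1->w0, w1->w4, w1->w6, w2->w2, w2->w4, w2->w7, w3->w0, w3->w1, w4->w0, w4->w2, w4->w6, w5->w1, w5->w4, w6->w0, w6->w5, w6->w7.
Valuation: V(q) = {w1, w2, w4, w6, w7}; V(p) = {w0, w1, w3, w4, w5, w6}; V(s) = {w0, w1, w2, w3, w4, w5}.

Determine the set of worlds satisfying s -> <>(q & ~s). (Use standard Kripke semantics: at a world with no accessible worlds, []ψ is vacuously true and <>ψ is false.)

w0, w1, w2, w4, w6, w7

Let φ = s -> <>(q & ~s). Evaluate φ at each world:
  w0 (successors {w0, w1, w7}): φ is true.
  w1 (successors {w0, w4, w6}): φ is true.
  w2 (successors {w2, w4, w7}): φ is true.
  w3 (successors {w0, w1}): φ is false.
  w4 (successors {w0, w2, w6}): φ is true.
  w5 (successors {w1, w4}): φ is false.
  w6 (successors {w0, w5, w7}): φ is true.
  w7 (successors ∅): φ is true.
For instance, at w6:
  At w6: s is false, <>(q & ~s) is true, so s -> <>(q & ~s) is true.
    At w6: <>(q & ~s) requires q & ~s at some successor in {w0, w5, w7}.
      q & ~s holds at w7, so <>(q & ~s) is true at w6.
Satisfying worlds: {w0, w1, w2, w4, w6, w7}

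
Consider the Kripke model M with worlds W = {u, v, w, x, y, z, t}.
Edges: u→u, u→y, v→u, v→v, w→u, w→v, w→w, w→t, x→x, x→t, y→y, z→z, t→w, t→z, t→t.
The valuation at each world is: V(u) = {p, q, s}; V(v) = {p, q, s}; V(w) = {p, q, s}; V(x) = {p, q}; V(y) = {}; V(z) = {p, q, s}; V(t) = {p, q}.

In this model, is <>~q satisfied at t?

No

At t: <>~q requires ~q at some successor in {w, z, t}.
  At w: ~q is false.
  At z: ~q is false.
  At t: ~q is false.
So <>~q is false at t.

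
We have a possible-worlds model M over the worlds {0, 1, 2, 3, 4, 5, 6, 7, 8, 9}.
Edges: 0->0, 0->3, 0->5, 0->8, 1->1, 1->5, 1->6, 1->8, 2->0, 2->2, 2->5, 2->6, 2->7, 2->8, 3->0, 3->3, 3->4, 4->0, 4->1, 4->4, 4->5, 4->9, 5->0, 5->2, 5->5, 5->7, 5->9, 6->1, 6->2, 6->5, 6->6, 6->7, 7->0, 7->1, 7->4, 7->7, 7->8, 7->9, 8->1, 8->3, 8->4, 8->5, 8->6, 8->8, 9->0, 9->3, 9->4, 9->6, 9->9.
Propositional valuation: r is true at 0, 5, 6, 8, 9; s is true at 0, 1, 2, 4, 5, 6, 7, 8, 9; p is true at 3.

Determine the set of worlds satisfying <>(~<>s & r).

Let φ = <>(~<>s & r). Evaluate φ at each world:
  0 (successors {0, 3, 5, 8}): φ is false.
  1 (successors {1, 5, 6, 8}): φ is false.
  2 (successors {0, 2, 5, 6, 7, 8}): φ is false.
  3 (successors {0, 3, 4}): φ is false.
  4 (successors {0, 1, 4, 5, 9}): φ is false.
  5 (successors {0, 2, 5, 7, 9}): φ is false.
  6 (successors {1, 2, 5, 6, 7}): φ is false.
  7 (successors {0, 1, 4, 7, 8, 9}): φ is false.
  8 (successors {1, 3, 4, 5, 6, 8}): φ is false.
  9 (successors {0, 3, 4, 6, 9}): φ is false.
For instance, at 2:
  At 2: <>(~<>s & r) requires ~<>s & r at some successor in {0, 2, 5, 6, 7, 8}.
    At 0: ~<>s & r is false.
    At 2: ~<>s & r is false.
    At 5: ~<>s & r is false.
    At 6: ~<>s & r is false.
    At 7: ~<>s & r is false.
    At 8: ~<>s & r is false.
  So <>(~<>s & r) is false at 2.
Satisfying worlds: none.

none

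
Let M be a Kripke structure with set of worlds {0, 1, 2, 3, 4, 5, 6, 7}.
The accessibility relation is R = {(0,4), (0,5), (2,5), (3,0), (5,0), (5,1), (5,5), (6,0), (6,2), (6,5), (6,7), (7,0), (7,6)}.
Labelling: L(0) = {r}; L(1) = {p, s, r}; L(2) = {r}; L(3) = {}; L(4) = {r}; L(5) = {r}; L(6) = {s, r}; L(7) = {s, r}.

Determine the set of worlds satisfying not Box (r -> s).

0, 2, 3, 5, 6, 7

Recall that Box ψ holds at a world iff ψ holds at every accessible world, and Dia ψ holds iff ψ holds at some accessible world.
Let φ = not Box (r -> s). Evaluate φ at each world:
  0 (successors {4, 5}): φ is true.
  1 (successors ∅): φ is false.
  2 (successors {5}): φ is true.
  3 (successors {0}): φ is true.
  4 (successors ∅): φ is false.
  5 (successors {0, 1, 5}): φ is true.
  6 (successors {0, 2, 5, 7}): φ is true.
  7 (successors {0, 6}): φ is true.
For instance, at 7:
  At 7: Box (r -> s) is false, so not Box (r -> s) is true.
    At 7: Box (r -> s) requires r -> s at every successor {0, 6}.
      r -> s fails at 0, so Box (r -> s) is false at 7.
Satisfying worlds: {0, 2, 3, 5, 6, 7}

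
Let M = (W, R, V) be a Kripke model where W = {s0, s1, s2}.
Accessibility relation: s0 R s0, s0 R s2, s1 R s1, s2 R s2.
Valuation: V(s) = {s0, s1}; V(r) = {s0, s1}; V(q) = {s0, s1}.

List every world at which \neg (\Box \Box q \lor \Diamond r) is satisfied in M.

s2

Let φ = \neg (\Box \Box q \lor \Diamond r). Evaluate φ at each world:
  s0 (successors {s0, s2}): φ is false.
  s1 (successors {s1}): φ is false.
  s2 (successors {s2}): φ is true.
For instance, at s0:
  At s0: \Box \Box q \lor \Diamond r is true, so \neg (\Box \Box q \lor \Diamond r) is false.
    At s0: \Box \Box q is false, \Diamond r is true, so \Box \Box q \lor \Diamond r is true.
      At s0: \Box \Box q requires \Box q at every successor {s0, s2}.
        \Box q fails at s0, so \Box \Box q is false at s0.
      At s0: \Diamond r requires r at some successor in {s0, s2}.
        r holds at s0, so \Diamond r is true at s0.
Satisfying worlds: {s2}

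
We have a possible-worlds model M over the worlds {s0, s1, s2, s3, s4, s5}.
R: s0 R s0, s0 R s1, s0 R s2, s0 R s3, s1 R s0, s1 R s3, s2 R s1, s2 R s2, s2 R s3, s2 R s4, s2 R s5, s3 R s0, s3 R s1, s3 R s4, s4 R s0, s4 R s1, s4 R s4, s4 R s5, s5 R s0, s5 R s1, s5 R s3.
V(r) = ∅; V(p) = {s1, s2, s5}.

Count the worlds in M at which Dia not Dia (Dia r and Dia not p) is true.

6

Let φ = Dia not Dia (Dia r and Dia not p). Evaluate φ at each world:
  s0 (successors {s0, s1, s2, s3}): φ is true.
  s1 (successors {s0, s3}): φ is true.
  s2 (successors {s1, s2, s3, s4, s5}): φ is true.
  s3 (successors {s0, s1, s4}): φ is true.
  s4 (successors {s0, s1, s4, s5}): φ is true.
  s5 (successors {s0, s1, s3}): φ is true.
For instance, at s5:
  At s5: Dia not Dia (Dia r and Dia not p) requires not Dia (Dia r and Dia not p) at some successor in {s0, s1, s3}.
    not Dia (Dia r and Dia not p) holds at s0, so Dia not Dia (Dia r and Dia not p) is true at s5.
      At s0: Dia (Dia r and Dia not p) is false, so not Dia (Dia r and Dia not p) is true.
Satisfying worlds: {s0, s1, s2, s3, s4, s5}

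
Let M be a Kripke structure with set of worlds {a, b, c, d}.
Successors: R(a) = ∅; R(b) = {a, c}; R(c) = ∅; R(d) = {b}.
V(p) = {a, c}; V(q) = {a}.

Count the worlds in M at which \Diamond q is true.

Let φ = \Diamond q. Evaluate φ at each world:
  a (successors ∅): φ is false.
  b (successors {a, c}): φ is true.
  c (successors ∅): φ is false.
  d (successors {b}): φ is false.
For instance, at d:
  At d: \Diamond q requires q at some successor in {b}.
    At b: q is false.
  So \Diamond q is false at d.
Satisfying worlds: {b}

1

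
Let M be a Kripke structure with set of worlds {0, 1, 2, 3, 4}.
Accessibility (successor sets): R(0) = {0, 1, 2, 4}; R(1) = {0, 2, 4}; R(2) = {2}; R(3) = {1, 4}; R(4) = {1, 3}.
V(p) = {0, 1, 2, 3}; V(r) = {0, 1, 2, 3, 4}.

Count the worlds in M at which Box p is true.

2

Let φ = Box p. Evaluate φ at each world:
  0 (successors {0, 1, 2, 4}): φ is false.
  1 (successors {0, 2, 4}): φ is false.
  2 (successors {2}): φ is true.
  3 (successors {1, 4}): φ is false.
  4 (successors {1, 3}): φ is true.
For instance, at 1:
  At 1: Box p requires p at every successor {0, 2, 4}.
    p fails at 4, so Box p is false at 1.
Satisfying worlds: {2, 4}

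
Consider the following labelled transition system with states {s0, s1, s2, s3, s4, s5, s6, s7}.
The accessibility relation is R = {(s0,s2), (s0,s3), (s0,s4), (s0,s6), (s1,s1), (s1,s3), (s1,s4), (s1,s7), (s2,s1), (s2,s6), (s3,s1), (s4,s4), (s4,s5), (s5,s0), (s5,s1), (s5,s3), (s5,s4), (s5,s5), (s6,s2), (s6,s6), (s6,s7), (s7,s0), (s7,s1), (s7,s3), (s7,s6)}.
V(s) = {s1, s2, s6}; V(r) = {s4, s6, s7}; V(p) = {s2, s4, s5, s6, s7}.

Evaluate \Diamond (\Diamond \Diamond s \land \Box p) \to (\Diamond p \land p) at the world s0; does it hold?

No

Recall that \Box ψ holds at a world iff ψ holds at every accessible world, and \Diamond ψ holds iff ψ holds at some accessible world.
At s0: \Diamond (\Diamond \Diamond s \land \Box p) is true, \Diamond p \land p is false, so \Diamond (\Diamond \Diamond s \land \Box p) \to (\Diamond p \land p) is false.
  At s0: \Diamond (\Diamond \Diamond s \land \Box p) requires \Diamond \Diamond s \land \Box p at some successor in {s2, s3, s4, s6}.
    \Diamond \Diamond s \land \Box p holds at s4, so \Diamond (\Diamond \Diamond s \land \Box p) is true at s0.
      At s4: \Diamond \Diamond s is true, \Box p is true, so \Diamond \Diamond s \land \Box p is true.
  At s0: \Diamond p is true, p is false, so \Diamond p \land p is false.
    At s0: \Diamond p requires p at some successor in {s2, s3, s4, s6}.
      p holds at s2, so \Diamond p is true at s0.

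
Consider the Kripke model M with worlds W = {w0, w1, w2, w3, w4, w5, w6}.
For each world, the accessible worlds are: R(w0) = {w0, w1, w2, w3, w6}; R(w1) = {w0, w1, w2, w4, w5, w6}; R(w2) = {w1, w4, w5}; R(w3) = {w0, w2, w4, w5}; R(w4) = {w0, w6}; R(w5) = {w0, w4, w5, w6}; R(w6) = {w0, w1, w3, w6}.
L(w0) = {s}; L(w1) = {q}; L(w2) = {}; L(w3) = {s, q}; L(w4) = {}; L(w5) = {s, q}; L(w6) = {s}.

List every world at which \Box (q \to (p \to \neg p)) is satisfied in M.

w0, w1, w2, w3, w4, w5, w6

Let φ = \Box (q \to (p \to \neg p)). Evaluate φ at each world:
  w0 (successors {w0, w1, w2, w3, w6}): φ is true.
  w1 (successors {w0, w1, w2, w4, w5, w6}): φ is true.
  w2 (successors {w1, w4, w5}): φ is true.
  w3 (successors {w0, w2, w4, w5}): φ is true.
  w4 (successors {w0, w6}): φ is true.
  w5 (successors {w0, w4, w5, w6}): φ is true.
  w6 (successors {w0, w1, w3, w6}): φ is true.
For instance, at w3:
  At w3: \Box (q \to (p \to \neg p)) requires q \to (p \to \neg p) at every successor {w0, w2, w4, w5}.
    At w0: q \to (p \to \neg p) is true.
    At w2: q \to (p \to \neg p) is true.
    At w4: q \to (p \to \neg p) is true.
    At w5: q \to (p \to \neg p) is true.
  So \Box (q \to (p \to \neg p)) is true at w3.
Satisfying worlds: {w0, w1, w2, w3, w4, w5, w6}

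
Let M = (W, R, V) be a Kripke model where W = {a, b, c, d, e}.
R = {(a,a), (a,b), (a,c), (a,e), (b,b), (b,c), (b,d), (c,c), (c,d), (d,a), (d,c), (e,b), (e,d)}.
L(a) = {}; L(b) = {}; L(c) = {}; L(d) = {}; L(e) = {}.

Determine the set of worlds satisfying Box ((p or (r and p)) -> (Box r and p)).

Let φ = Box ((p or (r and p)) -> (Box r and p)). Evaluate φ at each world:
  a (successors {a, b, c, e}): φ is true.
  b (successors {b, c, d}): φ is true.
  c (successors {c, d}): φ is true.
  d (successors {a, c}): φ is true.
  e (successors {b, d}): φ is true.
For instance, at d:
  At d: Box ((p or (r and p)) -> (Box r and p)) requires (p or (r and p)) -> (Box r and p) at every successor {a, c}.
      At a: p or (r and p) is false, Box r and p is false, so (p or (r and p)) -> (Box r and p) is true.
      At c: p or (r and p) is false, Box r and p is false, so (p or (r and p)) -> (Box r and p) is true.
  So Box ((p or (r and p)) -> (Box r and p)) is true at d.
Satisfying worlds: {a, b, c, d, e}

a, b, c, d, e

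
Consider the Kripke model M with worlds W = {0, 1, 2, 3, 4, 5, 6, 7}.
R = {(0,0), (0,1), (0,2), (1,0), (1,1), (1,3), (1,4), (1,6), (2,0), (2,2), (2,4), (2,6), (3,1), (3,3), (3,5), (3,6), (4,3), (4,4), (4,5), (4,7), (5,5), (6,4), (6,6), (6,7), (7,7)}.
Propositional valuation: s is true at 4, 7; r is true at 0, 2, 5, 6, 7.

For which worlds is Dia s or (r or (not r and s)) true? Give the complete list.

Let φ = Dia s or (r or (not r and s)). Evaluate φ at each world:
  0 (successors {0, 1, 2}): φ is true.
  1 (successors {0, 1, 3, 4, 6}): φ is true.
  2 (successors {0, 2, 4, 6}): φ is true.
  3 (successors {1, 3, 5, 6}): φ is false.
  4 (successors {3, 4, 5, 7}): φ is true.
  5 (successors {5}): φ is true.
  6 (successors {4, 6, 7}): φ is true.
  7 (successors {7}): φ is true.
For instance, at 2:
  At 2: Dia s is true, r or (not r and s) is true, so Dia s or (r or (not r and s)) is true.
    At 2: Dia s requires s at some successor in {0, 2, 4, 6}.
      s holds at 4, so Dia s is true at 2.
Satisfying worlds: {0, 1, 2, 4, 5, 6, 7}

0, 1, 2, 4, 5, 6, 7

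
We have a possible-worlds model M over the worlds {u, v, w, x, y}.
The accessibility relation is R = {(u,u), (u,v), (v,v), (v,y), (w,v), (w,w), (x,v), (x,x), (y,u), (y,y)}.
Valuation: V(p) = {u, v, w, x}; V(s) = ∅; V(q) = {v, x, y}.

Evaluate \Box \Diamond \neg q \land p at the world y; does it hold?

No

At y: \Box \Diamond \neg q is true, p is false, so \Box \Diamond \neg q \land p is false.
  At y: \Box \Diamond \neg q requires \Diamond \neg q at every successor {u, y}.
      At u: \Diamond \neg q requires \neg q at some successor in {u, v}.
        \neg q holds at u, so \Diamond \neg q is true at u.
      At y: \Diamond \neg q requires \neg q at some successor in {u, y}.
        \neg q holds at u, so \Diamond \neg q is true at y.
  So \Box \Diamond \neg q is true at y.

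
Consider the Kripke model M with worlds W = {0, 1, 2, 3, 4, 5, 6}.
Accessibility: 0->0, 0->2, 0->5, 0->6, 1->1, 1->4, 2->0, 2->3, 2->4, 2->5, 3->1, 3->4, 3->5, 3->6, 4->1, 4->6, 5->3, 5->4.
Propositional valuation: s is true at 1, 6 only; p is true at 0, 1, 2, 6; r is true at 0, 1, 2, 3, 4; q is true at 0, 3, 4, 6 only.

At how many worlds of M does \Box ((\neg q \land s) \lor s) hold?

Let φ = \Box ((\neg q \land s) \lor s). Evaluate φ at each world:
  0 (successors {0, 2, 5, 6}): φ is false.
  1 (successors {1, 4}): φ is false.
  2 (successors {0, 3, 4, 5}): φ is false.
  3 (successors {1, 4, 5, 6}): φ is false.
  4 (successors {1, 6}): φ is true.
  5 (successors {3, 4}): φ is false.
  6 (successors ∅): φ is true.
For instance, at 4:
  At 4: \Box ((\neg q \land s) \lor s) requires (\neg q \land s) \lor s at every successor {1, 6}.
    At 1: (\neg q \land s) \lor s is true.
    At 6: (\neg q \land s) \lor s is true.
  So \Box ((\neg q \land s) \lor s) is true at 4.
Satisfying worlds: {4, 6}

2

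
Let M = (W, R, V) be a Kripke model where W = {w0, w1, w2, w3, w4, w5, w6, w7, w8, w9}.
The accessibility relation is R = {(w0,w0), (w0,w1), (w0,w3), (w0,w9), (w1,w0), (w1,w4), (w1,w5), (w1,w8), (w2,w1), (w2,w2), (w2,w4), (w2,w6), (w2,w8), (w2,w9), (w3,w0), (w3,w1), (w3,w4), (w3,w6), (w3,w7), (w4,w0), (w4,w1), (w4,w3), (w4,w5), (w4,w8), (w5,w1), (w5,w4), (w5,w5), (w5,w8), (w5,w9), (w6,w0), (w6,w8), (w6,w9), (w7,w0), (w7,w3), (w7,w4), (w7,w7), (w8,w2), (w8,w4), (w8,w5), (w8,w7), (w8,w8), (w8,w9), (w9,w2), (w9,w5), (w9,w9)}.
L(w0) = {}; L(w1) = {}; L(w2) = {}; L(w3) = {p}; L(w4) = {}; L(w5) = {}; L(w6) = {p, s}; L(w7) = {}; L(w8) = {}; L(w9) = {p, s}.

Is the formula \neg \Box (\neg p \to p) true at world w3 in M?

Recall that \Box ψ holds at a world iff ψ holds at every accessible world, and \Diamond ψ holds iff ψ holds at some accessible world.
At w3: \Box (\neg p \to p) is false, so \neg \Box (\neg p \to p) is true.
  At w3: \Box (\neg p \to p) requires \neg p \to p at every successor {w0, w1, w4, w6, w7}.
    \neg p \to p fails at w0, so \Box (\neg p \to p) is false at w3.

Yes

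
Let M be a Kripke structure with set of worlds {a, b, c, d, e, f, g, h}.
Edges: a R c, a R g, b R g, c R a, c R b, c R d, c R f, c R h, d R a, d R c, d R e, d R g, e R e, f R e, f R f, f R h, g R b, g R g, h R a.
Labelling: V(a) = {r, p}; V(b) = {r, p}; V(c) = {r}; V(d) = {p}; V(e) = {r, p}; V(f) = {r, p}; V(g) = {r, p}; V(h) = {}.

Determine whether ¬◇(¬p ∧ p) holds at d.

Yes

At d: ◇(¬p ∧ p) is false, so ¬◇(¬p ∧ p) is true.
  At d: ◇(¬p ∧ p) requires ¬p ∧ p at some successor in {a, c, e, g}.
    At a: ¬p ∧ p is false.
    At c: ¬p ∧ p is false.
    At e: ¬p ∧ p is false.
    At g: ¬p ∧ p is false.
  So ◇(¬p ∧ p) is false at d.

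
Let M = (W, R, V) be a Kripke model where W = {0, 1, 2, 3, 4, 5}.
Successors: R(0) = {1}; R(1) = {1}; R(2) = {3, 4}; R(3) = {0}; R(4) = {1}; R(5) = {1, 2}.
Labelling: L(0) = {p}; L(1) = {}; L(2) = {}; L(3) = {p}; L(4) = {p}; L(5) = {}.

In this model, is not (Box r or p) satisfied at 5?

Yes

At 5: Box r or p is false, so not (Box r or p) is true.
  At 5: Box r is false, p is false, so Box r or p is false.
    At 5: Box r requires r at every successor {1, 2}.
      r fails at 1, so Box r is false at 5.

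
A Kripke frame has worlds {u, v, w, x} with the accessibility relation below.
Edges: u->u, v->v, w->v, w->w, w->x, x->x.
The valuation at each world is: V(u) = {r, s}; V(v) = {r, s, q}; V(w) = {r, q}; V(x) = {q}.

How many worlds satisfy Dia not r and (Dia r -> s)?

1

Let φ = Dia not r and (Dia r -> s). Evaluate φ at each world:
  u (successors {u}): φ is false.
  v (successors {v}): φ is false.
  w (successors {v, w, x}): φ is false.
  x (successors {x}): φ is true.
For instance, at v:
  At v: Dia not r is false, Dia r -> s is true, so Dia not r and (Dia r -> s) is false.
    At v: Dia not r requires not r at some successor in {v}.
      At v: not r is false.
    So Dia not r is false at v.
    At v: Dia r is true, s is true, so Dia r -> s is true.
      At v: Dia r requires r at some successor in {v}.
        r holds at v, so Dia r is true at v.
Satisfying worlds: {x}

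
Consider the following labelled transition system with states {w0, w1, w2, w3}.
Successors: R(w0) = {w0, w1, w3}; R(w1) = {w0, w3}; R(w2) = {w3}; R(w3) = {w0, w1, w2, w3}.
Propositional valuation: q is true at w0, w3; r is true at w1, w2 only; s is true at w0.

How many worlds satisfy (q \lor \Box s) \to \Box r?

Let φ = (q \lor \Box s) \to \Box r. Evaluate φ at each world:
  w0 (successors {w0, w1, w3}): φ is false.
  w1 (successors {w0, w3}): φ is true.
  w2 (successors {w3}): φ is true.
  w3 (successors {w0, w1, w2, w3}): φ is false.
For instance, at w3:
  At w3: q \lor \Box s is true, \Box r is false, so (q \lor \Box s) \to \Box r is false.
    At w3: q is true, \Box s is false, so q \lor \Box s is true.
      At w3: \Box s requires s at every successor {w0, w1, w2, w3}.
        s fails at w1, so \Box s is false at w3.
    At w3: \Box r requires r at every successor {w0, w1, w2, w3}.
      r fails at w0, so \Box r is false at w3.
Satisfying worlds: {w1, w2}

2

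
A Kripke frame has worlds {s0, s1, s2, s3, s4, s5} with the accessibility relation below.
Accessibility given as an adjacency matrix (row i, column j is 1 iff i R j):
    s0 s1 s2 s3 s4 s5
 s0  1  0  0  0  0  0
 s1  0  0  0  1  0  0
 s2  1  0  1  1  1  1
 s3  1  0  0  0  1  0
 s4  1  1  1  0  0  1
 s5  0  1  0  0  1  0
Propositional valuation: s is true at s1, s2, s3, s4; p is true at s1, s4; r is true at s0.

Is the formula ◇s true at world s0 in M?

No

At s0: ◇s requires s at some successor in {s0}.
  At s0: s is false.
So ◇s is false at s0.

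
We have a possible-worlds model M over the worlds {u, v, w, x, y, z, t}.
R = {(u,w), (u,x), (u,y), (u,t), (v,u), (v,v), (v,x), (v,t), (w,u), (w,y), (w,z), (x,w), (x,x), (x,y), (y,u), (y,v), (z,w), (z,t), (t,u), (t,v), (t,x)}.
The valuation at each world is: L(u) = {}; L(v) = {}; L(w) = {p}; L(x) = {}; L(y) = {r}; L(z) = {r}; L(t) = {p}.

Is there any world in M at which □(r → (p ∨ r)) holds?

Let φ = □(r → (p ∨ r)). Evaluate φ at each world:
  u (successors {w, x, y, t}): φ is true.
  v (successors {u, v, x, t}): φ is true.
  w (successors {u, y, z}): φ is true.
  x (successors {w, x, y}): φ is true.
  y (successors {u, v}): φ is true.
  z (successors {w, t}): φ is true.
  t (successors {u, v, x}): φ is true.
Detail at u (witness):
  At u: □(r → (p ∨ r)) requires r → (p ∨ r) at every successor {w, x, y, t}.
    At w: r → (p ∨ r) is true.
    At x: r → (p ∨ r) is true.
    At y: r → (p ∨ r) is true.
    At t: r → (p ∨ r) is true.
  So □(r → (p ∨ r)) is true at u.

Yes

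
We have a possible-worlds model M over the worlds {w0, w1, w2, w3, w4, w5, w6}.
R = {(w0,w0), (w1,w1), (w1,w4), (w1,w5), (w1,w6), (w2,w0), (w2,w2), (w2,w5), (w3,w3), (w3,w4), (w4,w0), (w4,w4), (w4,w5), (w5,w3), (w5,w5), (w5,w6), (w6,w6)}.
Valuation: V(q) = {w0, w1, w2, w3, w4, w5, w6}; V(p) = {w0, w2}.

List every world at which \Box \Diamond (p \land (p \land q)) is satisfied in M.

w0

Recall that \Box ψ holds at a world iff ψ holds at every accessible world, and \Diamond ψ holds iff ψ holds at some accessible world.
Let φ = \Box \Diamond (p \land (p \land q)). Evaluate φ at each world:
  w0 (successors {w0}): φ is true.
  w1 (successors {w1, w4, w5, w6}): φ is false.
  w2 (successors {w0, w2, w5}): φ is false.
  w3 (successors {w3, w4}): φ is false.
  w4 (successors {w0, w4, w5}): φ is false.
  w5 (successors {w3, w5, w6}): φ is false.
  w6 (successors {w6}): φ is false.
For instance, at w4:
  At w4: \Box \Diamond (p \land (p \land q)) requires \Diamond (p \land (p \land q)) at every successor {w0, w4, w5}.
    \Diamond (p \land (p \land q)) fails at w5, so \Box \Diamond (p \land (p \land q)) is false at w4.
      At w5: \Diamond (p \land (p \land q)) requires p \land (p \land q) at some successor in {w3, w5, w6}.
        At w3: p \land (p \land q) is false.
        At w5: p \land (p \land q) is false.
        At w6: p \land (p \land q) is false.
      So \Diamond (p \land (p \land q)) is false at w5.
Satisfying worlds: {w0}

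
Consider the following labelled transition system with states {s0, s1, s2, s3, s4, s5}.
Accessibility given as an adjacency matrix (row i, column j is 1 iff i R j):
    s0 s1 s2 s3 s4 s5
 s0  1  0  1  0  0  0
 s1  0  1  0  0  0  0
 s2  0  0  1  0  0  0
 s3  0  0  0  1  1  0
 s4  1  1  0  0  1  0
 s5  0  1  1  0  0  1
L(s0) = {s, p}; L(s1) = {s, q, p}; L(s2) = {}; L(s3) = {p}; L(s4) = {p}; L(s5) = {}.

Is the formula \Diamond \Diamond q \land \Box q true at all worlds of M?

Recall that \Box ψ holds at a world iff ψ holds at every accessible world, and \Diamond ψ holds iff ψ holds at some accessible world.
Let φ = \Diamond \Diamond q \land \Box q. Evaluate φ at each world:
  s0 (successors {s0, s2}): φ is false.
  s1 (successors {s1}): φ is true.
  s2 (successors {s2}): φ is false.
  s3 (successors {s3, s4}): φ is false.
  s4 (successors {s0, s1, s4}): φ is false.
  s5 (successors {s1, s2, s5}): φ is false.
Detail at s0 (counterexample):
  At s0: \Diamond \Diamond q is false, \Box q is false, so \Diamond \Diamond q \land \Box q is false.
    At s0: \Diamond \Diamond q requires \Diamond q at some successor in {s0, s2}.
      At s0: \Diamond q is false.
      At s2: \Diamond q is false.
    So \Diamond \Diamond q is false at s0.
    At s0: \Box q requires q at every successor {s0, s2}.
      q fails at s0, so \Box q is false at s0.

No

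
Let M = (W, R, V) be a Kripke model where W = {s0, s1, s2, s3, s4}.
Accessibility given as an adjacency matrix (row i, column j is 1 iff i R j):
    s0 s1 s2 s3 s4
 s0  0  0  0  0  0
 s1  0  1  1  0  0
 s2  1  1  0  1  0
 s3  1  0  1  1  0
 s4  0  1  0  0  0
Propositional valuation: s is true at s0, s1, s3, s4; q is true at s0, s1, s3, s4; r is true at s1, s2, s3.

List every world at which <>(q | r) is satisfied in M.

s1, s2, s3, s4

Let φ = <>(q | r). Evaluate φ at each world:
  s0 (successors ∅): φ is false.
  s1 (successors {s1, s2}): φ is true.
  s2 (successors {s0, s1, s3}): φ is true.
  s3 (successors {s0, s2, s3}): φ is true.
  s4 (successors {s1}): φ is true.
For instance, at s1:
  At s1: <>(q | r) requires q | r at some successor in {s1, s2}.
    q | r holds at s1, so <>(q | r) is true at s1.
Satisfying worlds: {s1, s2, s3, s4}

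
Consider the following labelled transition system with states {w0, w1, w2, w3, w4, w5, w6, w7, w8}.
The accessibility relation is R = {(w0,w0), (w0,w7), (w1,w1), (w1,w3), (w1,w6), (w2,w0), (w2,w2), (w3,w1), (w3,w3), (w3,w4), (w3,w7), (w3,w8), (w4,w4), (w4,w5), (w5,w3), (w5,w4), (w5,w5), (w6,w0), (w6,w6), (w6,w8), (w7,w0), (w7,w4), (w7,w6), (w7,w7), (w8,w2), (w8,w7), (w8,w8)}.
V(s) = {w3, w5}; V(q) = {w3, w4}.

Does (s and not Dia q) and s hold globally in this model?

No

Let φ = (s and not Dia q) and s. Evaluate φ at each world:
  w0 (successors {w0, w7}): φ is false.
  w1 (successors {w1, w3, w6}): φ is false.
  w2 (successors {w0, w2}): φ is false.
  w3 (successors {w1, w3, w4, w7, w8}): φ is false.
  w4 (successors {w4, w5}): φ is false.
  w5 (successors {w3, w4, w5}): φ is false.
  w6 (successors {w0, w6, w8}): φ is false.
  w7 (successors {w0, w4, w6, w7}): φ is false.
  w8 (successors {w2, w7, w8}): φ is false.
Detail at w0 (counterexample):
  At w0: s and not Dia q is false, s is false, so (s and not Dia q) and s is false.
    At w0: s is false, not Dia q is true, so s and not Dia q is false.
      At w0: Dia q is false, so not Dia q is true.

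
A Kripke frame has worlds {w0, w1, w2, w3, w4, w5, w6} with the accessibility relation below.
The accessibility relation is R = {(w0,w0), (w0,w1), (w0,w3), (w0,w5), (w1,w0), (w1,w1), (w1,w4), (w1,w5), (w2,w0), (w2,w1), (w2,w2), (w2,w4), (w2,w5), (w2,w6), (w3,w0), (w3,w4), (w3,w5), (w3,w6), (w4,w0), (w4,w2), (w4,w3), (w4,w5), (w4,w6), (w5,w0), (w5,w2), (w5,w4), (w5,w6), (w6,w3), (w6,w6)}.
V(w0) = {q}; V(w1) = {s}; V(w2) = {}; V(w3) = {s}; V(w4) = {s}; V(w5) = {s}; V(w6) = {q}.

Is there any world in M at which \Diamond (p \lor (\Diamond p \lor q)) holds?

Let φ = \Diamond (p \lor (\Diamond p \lor q)). Evaluate φ at each world:
  w0 (successors {w0, w1, w3, w5}): φ is true.
  w1 (successors {w0, w1, w4, w5}): φ is true.
  w2 (successors {w0, w1, w2, w4, w5, w6}): φ is true.
  w3 (successors {w0, w4, w5, w6}): φ is true.
  w4 (successors {w0, w2, w3, w5, w6}): φ is true.
  w5 (successors {w0, w2, w4, w6}): φ is true.
  w6 (successors {w3, w6}): φ is true.
Detail at w0 (witness):
  At w0: \Diamond (p \lor (\Diamond p \lor q)) requires p \lor (\Diamond p \lor q) at some successor in {w0, w1, w3, w5}.
    p \lor (\Diamond p \lor q) holds at w0, so \Diamond (p \lor (\Diamond p \lor q)) is true at w0.
      At w0: p is false, \Diamond p \lor q is true, so p \lor (\Diamond p \lor q) is true.

Yes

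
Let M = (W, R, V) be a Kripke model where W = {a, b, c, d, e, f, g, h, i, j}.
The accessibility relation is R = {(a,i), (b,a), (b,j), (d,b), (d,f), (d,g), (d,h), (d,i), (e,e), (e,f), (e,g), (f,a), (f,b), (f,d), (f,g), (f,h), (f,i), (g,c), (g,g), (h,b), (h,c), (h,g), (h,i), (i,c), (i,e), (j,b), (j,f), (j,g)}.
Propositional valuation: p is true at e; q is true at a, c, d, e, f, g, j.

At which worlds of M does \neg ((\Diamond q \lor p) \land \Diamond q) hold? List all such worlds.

a, c

Let φ = \neg ((\Diamond q \lor p) \land \Diamond q). Evaluate φ at each world:
  a (successors {i}): φ is true.
  b (successors {a, j}): φ is false.
  c (successors ∅): φ is true.
  d (successors {b, f, g, h, i}): φ is false.
  e (successors {e, f, g}): φ is false.
  f (successors {a, b, d, g, h, i}): φ is false.
  g (successors {c, g}): φ is false.
  h (successors {b, c, g, i}): φ is false.
  i (successors {c, e}): φ is false.
  j (successors {b, f, g}): φ is false.
For instance, at d:
  At d: (\Diamond q \lor p) \land \Diamond q is true, so \neg ((\Diamond q \lor p) \land \Diamond q) is false.
    At d: \Diamond q \lor p is true, \Diamond q is true, so (\Diamond q \lor p) \land \Diamond q is true.
      At d: \Diamond q is true, p is false, so \Diamond q \lor p is true.
      At d: \Diamond q requires q at some successor in {b, f, g, h, i}.
        q holds at f, so \Diamond q is true at d.
Satisfying worlds: {a, c}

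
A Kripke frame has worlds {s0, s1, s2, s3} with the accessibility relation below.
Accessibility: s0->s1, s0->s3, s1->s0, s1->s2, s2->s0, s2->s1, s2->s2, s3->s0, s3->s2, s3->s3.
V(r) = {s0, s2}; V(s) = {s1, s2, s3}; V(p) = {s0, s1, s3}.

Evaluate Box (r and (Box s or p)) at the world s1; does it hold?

At s1: Box (r and (Box s or p)) requires r and (Box s or p) at every successor {s0, s2}.
  r and (Box s or p) fails at s2, so Box (r and (Box s or p)) is false at s1.
    At s2: r is true, Box s or p is false, so r and (Box s or p) is false.
      At s2: Box s is false, p is false, so Box s or p is false.

No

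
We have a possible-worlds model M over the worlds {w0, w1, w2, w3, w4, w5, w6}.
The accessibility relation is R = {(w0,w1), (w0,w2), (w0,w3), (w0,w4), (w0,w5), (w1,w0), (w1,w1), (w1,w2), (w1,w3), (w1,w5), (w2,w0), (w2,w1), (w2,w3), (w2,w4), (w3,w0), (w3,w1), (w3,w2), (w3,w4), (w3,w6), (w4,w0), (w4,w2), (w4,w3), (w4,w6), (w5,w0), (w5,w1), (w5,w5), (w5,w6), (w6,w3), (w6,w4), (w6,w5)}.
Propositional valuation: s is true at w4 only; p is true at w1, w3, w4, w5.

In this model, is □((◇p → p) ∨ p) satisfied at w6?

Yes

At w6: □((◇p → p) ∨ p) requires (◇p → p) ∨ p at every successor {w3, w4, w5}.
    At w3: ◇p → p is true, p is true, so (◇p → p) ∨ p is true.
      At w3: ◇p is true, p is true, so ◇p → p is true.
    At w4: ◇p → p is true, p is true, so (◇p → p) ∨ p is true.
      At w4: ◇p is true, p is true, so ◇p → p is true.
    At w5: ◇p → p is true, p is true, so (◇p → p) ∨ p is true.
      At w5: ◇p is true, p is true, so ◇p → p is true.
So □((◇p → p) ∨ p) is true at w6.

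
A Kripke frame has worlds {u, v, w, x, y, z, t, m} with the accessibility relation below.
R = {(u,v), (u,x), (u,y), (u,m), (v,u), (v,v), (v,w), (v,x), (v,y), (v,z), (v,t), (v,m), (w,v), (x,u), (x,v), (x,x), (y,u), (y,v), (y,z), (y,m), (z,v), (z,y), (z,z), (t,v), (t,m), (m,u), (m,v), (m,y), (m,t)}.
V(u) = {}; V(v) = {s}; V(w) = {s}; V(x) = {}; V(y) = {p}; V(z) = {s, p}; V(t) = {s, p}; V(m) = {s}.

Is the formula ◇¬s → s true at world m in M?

Recall that ◇ψ holds at a world iff ψ holds at some accessible world.
At m: ◇¬s is true, s is true, so ◇¬s → s is true.
  At m: ◇¬s requires ¬s at some successor in {u, v, y, t}.
    ¬s holds at u, so ◇¬s is true at m.

Yes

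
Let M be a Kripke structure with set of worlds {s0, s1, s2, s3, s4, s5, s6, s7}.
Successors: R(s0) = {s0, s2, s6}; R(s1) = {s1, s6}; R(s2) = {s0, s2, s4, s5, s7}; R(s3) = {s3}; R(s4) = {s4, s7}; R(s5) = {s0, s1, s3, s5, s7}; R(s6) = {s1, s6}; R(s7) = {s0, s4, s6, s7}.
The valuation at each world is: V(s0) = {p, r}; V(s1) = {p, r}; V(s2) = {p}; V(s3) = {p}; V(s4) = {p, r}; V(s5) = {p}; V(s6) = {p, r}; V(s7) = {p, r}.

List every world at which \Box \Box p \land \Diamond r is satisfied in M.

s0, s1, s2, s4, s5, s6, s7

Recall that \Box ψ holds at a world iff ψ holds at every accessible world, and \Diamond ψ holds iff ψ holds at some accessible world.
Let φ = \Box \Box p \land \Diamond r. Evaluate φ at each world:
  s0 (successors {s0, s2, s6}): φ is true.
  s1 (successors {s1, s6}): φ is true.
  s2 (successors {s0, s2, s4, s5, s7}): φ is true.
  s3 (successors {s3}): φ is false.
  s4 (successors {s4, s7}): φ is true.
  s5 (successors {s0, s1, s3, s5, s7}): φ is true.
  s6 (successors {s1, s6}): φ is true.
  s7 (successors {s0, s4, s6, s7}): φ is true.
For instance, at s6:
  At s6: \Box \Box p is true, \Diamond r is true, so \Box \Box p \land \Diamond r is true.
    At s6: \Box \Box p requires \Box p at every successor {s1, s6}.
      At s1: \Box p is true.
      At s6: \Box p is true.
    So \Box \Box p is true at s6.
    At s6: \Diamond r requires r at some successor in {s1, s6}.
      r holds at s1, so \Diamond r is true at s6.
Satisfying worlds: {s0, s1, s2, s4, s5, s6, s7}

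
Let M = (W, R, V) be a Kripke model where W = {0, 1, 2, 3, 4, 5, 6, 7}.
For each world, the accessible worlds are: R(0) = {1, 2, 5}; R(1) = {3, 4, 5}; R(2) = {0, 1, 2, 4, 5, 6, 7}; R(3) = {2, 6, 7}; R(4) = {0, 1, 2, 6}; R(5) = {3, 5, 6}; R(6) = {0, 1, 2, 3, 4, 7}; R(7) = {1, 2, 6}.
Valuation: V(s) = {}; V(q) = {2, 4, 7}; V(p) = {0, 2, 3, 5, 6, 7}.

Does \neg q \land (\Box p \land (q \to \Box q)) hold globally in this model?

No

Recall that \Box ψ holds at a world iff ψ holds at every accessible world, and \Diamond ψ holds iff ψ holds at some accessible world.
Let φ = \neg q \land (\Box p \land (q \to \Box q)). Evaluate φ at each world:
  0 (successors {1, 2, 5}): φ is false.
  1 (successors {3, 4, 5}): φ is false.
  2 (successors {0, 1, 2, 4, 5, 6, 7}): φ is false.
  3 (successors {2, 6, 7}): φ is true.
  4 (successors {0, 1, 2, 6}): φ is false.
  5 (successors {3, 5, 6}): φ is true.
  6 (successors {0, 1, 2, 3, 4, 7}): φ is false.
  7 (successors {1, 2, 6}): φ is false.
Detail at 0 (counterexample):
  At 0: \neg q is true, \Box p \land (q \to \Box q) is false, so \neg q \land (\Box p \land (q \to \Box q)) is false.
    At 0: \Box p is false, q \to \Box q is true, so \Box p \land (q \to \Box q) is false.
      At 0: \Box p requires p at every successor {1, 2, 5}.
        p fails at 1, so \Box p is false at 0.
      At 0: q is false, \Box q is false, so q \to \Box q is true.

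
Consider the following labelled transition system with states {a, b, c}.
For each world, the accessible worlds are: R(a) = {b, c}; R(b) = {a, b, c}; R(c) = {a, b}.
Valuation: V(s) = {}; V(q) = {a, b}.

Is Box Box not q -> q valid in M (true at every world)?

Let φ = Box Box not q -> q. Evaluate φ at each world:
  a (successors {b, c}): φ is true.
  b (successors {a, b, c}): φ is true.
  c (successors {a, b}): φ is true.
For instance, at c:
  At c: Box Box not q is false, q is false, so Box Box not q -> q is true.
    At c: Box Box not q requires Box not q at every successor {a, b}.
      Box not q fails at a, so Box Box not q is false at c.

Yes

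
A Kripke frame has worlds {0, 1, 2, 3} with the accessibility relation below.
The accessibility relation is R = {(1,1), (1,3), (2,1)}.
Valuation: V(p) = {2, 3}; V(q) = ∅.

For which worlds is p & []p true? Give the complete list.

3

Let φ = p & []p. Evaluate φ at each world:
  0 (successors ∅): φ is false.
  1 (successors {1, 3}): φ is false.
  2 (successors {1}): φ is false.
  3 (successors ∅): φ is true.
For instance, at 2:
  At 2: p is true, []p is false, so p & []p is false.
    At 2: []p requires p at every successor {1}.
      p fails at 1, so []p is false at 2.
Satisfying worlds: {3}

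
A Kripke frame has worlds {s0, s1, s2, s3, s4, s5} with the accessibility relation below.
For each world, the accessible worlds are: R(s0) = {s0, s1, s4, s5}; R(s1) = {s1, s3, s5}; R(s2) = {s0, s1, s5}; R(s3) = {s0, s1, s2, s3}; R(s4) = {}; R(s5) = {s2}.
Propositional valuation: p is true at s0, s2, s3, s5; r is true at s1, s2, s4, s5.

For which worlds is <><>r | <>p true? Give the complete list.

Recall that <>ψ holds at a world iff ψ holds at some accessible world.
Let φ = <><>r | <>p. Evaluate φ at each world:
  s0 (successors {s0, s1, s4, s5}): φ is true.
  s1 (successors {s1, s3, s5}): φ is true.
  s2 (successors {s0, s1, s5}): φ is true.
  s3 (successors {s0, s1, s2, s3}): φ is true.
  s4 (successors ∅): φ is false.
  s5 (successors {s2}): φ is true.
For instance, at s2:
  At s2: <><>r is true, <>p is true, so <><>r | <>p is true.
    At s2: <><>r requires <>r at some successor in {s0, s1, s5}.
      <>r holds at s0, so <><>r is true at s2.
    At s2: <>p requires p at some successor in {s0, s1, s5}.
      p holds at s0, so <>p is true at s2.
Satisfying worlds: {s0, s1, s2, s3, s5}

s0, s1, s2, s3, s5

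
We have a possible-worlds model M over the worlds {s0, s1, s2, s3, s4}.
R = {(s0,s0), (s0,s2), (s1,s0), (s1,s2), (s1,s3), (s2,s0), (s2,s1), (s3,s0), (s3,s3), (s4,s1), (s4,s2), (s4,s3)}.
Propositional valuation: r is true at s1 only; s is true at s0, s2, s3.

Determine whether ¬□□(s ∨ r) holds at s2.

No

At s2: □□(s ∨ r) is true, so ¬□□(s ∨ r) is false.
  At s2: □□(s ∨ r) requires □(s ∨ r) at every successor {s0, s1}.
      At s0: □(s ∨ r) requires s ∨ r at every successor {s0, s2}.
        At s0: s ∨ r is true.
        At s2: s ∨ r is true.
      So □(s ∨ r) is true at s0.
      At s1: □(s ∨ r) requires s ∨ r at every successor {s0, s2, s3}.
        At s0: s ∨ r is true.
        At s2: s ∨ r is true.
        At s3: s ∨ r is true.
      So □(s ∨ r) is true at s1.
  So □□(s ∨ r) is true at s2.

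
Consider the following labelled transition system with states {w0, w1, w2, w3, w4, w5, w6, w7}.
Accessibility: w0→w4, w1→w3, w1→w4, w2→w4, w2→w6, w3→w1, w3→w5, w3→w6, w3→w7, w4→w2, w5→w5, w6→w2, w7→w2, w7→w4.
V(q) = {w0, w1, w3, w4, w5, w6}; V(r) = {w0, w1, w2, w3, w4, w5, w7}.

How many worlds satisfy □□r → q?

7

Let φ = □□r → q. Evaluate φ at each world:
  w0 (successors {w4}): φ is true.
  w1 (successors {w3, w4}): φ is true.
  w2 (successors {w4, w6}): φ is false.
  w3 (successors {w1, w5, w6, w7}): φ is true.
  w4 (successors {w2}): φ is true.
  w5 (successors {w5}): φ is true.
  w6 (successors {w2}): φ is true.
  w7 (successors {w2, w4}): φ is true.
For instance, at w5:
  At w5: □□r is true, q is true, so □□r → q is true.
    At w5: □□r requires □r at every successor {w5}.
      At w5: □r is true.
    So □□r is true at w5.
Satisfying worlds: {w0, w1, w3, w4, w5, w6, w7}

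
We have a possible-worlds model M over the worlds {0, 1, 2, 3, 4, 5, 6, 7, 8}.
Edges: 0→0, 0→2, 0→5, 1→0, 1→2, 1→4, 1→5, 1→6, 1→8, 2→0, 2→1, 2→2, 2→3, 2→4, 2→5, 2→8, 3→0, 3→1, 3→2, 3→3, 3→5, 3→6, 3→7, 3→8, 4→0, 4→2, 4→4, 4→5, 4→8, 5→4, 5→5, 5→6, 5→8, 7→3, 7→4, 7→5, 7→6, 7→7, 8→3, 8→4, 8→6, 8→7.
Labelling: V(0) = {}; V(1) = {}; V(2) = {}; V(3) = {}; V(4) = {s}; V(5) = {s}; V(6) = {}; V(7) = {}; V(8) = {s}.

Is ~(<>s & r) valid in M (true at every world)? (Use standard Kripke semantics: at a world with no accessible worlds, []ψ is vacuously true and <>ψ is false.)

Yes

Let φ = ~(<>s & r). Evaluate φ at each world:
  0 (successors {0, 2, 5}): φ is true.
  1 (successors {0, 2, 4, 5, 6, 8}): φ is true.
  2 (successors {0, 1, 2, 3, 4, 5, 8}): φ is true.
  3 (successors {0, 1, 2, 3, 5, 6, 7, 8}): φ is true.
  4 (successors {0, 2, 4, 5, 8}): φ is true.
  5 (successors {4, 5, 6, 8}): φ is true.
  6 (successors ∅): φ is true.
  7 (successors {3, 4, 5, 6, 7}): φ is true.
  8 (successors {3, 4, 6, 7}): φ is true.
For instance, at 4:
  At 4: <>s & r is false, so ~(<>s & r) is true.
    At 4: <>s is true, r is false, so <>s & r is false.
      At 4: <>s requires s at some successor in {0, 2, 4, 5, 8}.
        s holds at 4, so <>s is true at 4.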